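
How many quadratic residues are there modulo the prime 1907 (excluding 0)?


For prime p, the number of non-zero quadratic residues is (p-1)/2.
= (1907-1)/2
= 953

953


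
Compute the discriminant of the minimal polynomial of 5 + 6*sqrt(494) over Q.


The element 5 + 6*sqrt(494) has minimal polynomial:
x^2 - 10*x - 17759
Discriminant = (-10)^2 - 4*(-17759)
= 100 + 71036
= 71136

71136


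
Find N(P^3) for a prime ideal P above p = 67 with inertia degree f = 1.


N(P^a) = p^(a*f)
= 67^(3*1)
= 67^3
= 300763

300763


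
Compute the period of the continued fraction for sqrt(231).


Run the CF algorithm for sqrt(231).
a_0 = floor(sqrt(231)) = 15; set m_0=0, q_0=1.
Recurrence: m' = q*a - m,  q' = (d - m'^2)/q,  a' = floor((a_0 + m')/q').
  step 1: m=15, q=6, a=5
  step 2: m=15, q=1, a=30
a_2 = 2*a_0 = 30, so the period closes here.
sqrt(231) = [15; 5, 30]
Period length = 2

2


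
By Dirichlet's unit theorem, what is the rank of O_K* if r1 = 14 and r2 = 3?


By Dirichlet's unit theorem:
rank = r1 + r2 - 1
= 14 + 3 - 1
= 16

16


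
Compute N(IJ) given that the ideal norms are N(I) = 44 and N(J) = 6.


N(IJ) = N(I) * N(J)
= 44 * 6
= 264

264


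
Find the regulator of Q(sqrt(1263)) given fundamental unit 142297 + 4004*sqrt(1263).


epsilon = 142297 + 4004*sqrt(1263)
= 284594.0000
R = ln(284594.0000)
= 12.5588

12.5588


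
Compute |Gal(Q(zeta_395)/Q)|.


|Gal(Q(zeta_395)/Q)| = phi(395)
= 312

312


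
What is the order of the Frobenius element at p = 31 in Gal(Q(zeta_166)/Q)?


The Frobenius at p in Gal(Q(zeta_n)/Q) = (Z/nZ)* is the class of p, so its order is ord_166(31), the smallest k >= 1 with 31^k = 1 mod 166.
n = 166 = 2 * 83, phi(166) = 82; the order divides phi(n).
Divisors of 82: 1, 2, 41, 82
Repeated squaring mod 166: 31^1 = 31, 31^2 = 131, 31^4 = 63, 31^8 = 151, 31^16 = 59, 31^32 = 161, 31^64 = 25
Test divisors in increasing order:
  k=1: 31^1 = 31 mod 166
  k=2: 31^2 = 131 mod 166
  k=41: 31^41 = 161 * 151 * 31 = 1 mod 166  <- first divisor giving 1
Order = 41

41


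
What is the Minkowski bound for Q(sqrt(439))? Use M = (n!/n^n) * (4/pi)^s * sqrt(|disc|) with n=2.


d = 439, d mod 4 = 3, so disc(K) = 4d = 1756; |disc(K)| = 1756
Real quadratic field, so n = 2, s = r2 = 0, r1 = 2
M = (n!/n^n) * (4/pi)^s * sqrt(|disc(K)|) = (2!/2^2) * (4/pi)^0 * sqrt(1756)
= 0.5 * 1.000000 * 41.904654
= 20.9523

20.9523


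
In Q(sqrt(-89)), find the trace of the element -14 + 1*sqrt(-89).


Tr(a + b*sqrt(d)) = (a + b*sqrt(d)) + (a - b*sqrt(d)) = 2a
= 2 * (-14)
= -28

-28


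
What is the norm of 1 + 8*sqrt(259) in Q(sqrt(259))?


N(a + b*sqrt(d)) = a^2 - d*b^2
= (1)^2 - (259)*(8)^2
= 1 - 16576
= -16575

-16575


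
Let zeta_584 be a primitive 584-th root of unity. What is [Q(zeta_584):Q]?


The degree equals Euler's totient phi(584).
584 = 2^3 * 73
phi(584) = 288

288


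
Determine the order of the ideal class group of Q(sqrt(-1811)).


K = Q(sqrt(-1811)). d mod 4 = 1, so D = disc(K) = d = -1811
h(K) equals the number of primitive reduced positive-definite forms (a, b, c) = a*x^2 + b*x*y + c*y^2 with b^2 - 4ac = D,
where reduced means |b| <= a <= c, with b >= 0 whenever |b| = a or a = c, and primitive means gcd(a, b, c) = 1.
Reduced forces 3a^2 <= |D| = 1811, so 1 <= a <= 24; b must have the parity of D, and c = (b^2 - D)/(4a) must be an integer >= a.
Enumerate a = 1..24, b in [-a, a]:
  a=1: (1, 1, 453)  [1]
  a=2: none
  a=3: (3, -1, 151), (3, 1, 151)  [2]
  a=4: none
  a=5: (5, -3, 91), (5, 3, 91)  [2]
  a=6: none
  a=7: (7, -3, 65), (7, 3, 65)  [2]
  a=8: none
  a=9: (9, -5, 51), (9, 5, 51)  [2]
  a=10: none
  a=11: (11, -9, 43), (11, 9, 43)  [2]
  a=12: none
  a=13: (13, -3, 35), (13, 3, 35)  [2]
  a=14: none
  a=15: (15, -13, 33), (15, -7, 31), (15, 7, 31), (15, 13, 33)  [4]
  a=16: none
  a=17: (17, -5, 27), (17, 5, 27)  [2]
  a=18..20: none
  a=21: (21, -17, 25), (21, -11, 23), (21, 11, 23), (21, 17, 25)  [4]
  a=22..24: none
Total reduced forms: 1 + 2 + 2 + 2 + 2 + 2 + 2 + 4 + 2 + 4 = 23
h = 23

23


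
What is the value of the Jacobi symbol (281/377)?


Compute (281/377) via quadratic reciprocity:
  reciprocity: (281/377) -> +(377/281)
  reduce: (96/281)
  pull out 2: (2/281) = +1  (since 281 mod 8 = 1)
  pull out 2: (2/281) = +1  (since 281 mod 8 = 1)
  pull out 2: (2/281) = +1  (since 281 mod 8 = 1)
  pull out 2: (2/281) = +1  (since 281 mod 8 = 1)
  pull out 2: (2/281) = +1  (since 281 mod 8 = 1)
  reciprocity: (3/281) -> +(281/3)
  reduce: (2/3)
  pull out 2: (2/3) = -1  (since 3 mod 8 = 3)
  (1/3) = 1
Product of signs = -1

-1


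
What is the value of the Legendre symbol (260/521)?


p = 521 is prime, so compute (260/521) with the reciprocity algorithm (Jacobi-symbol steps: pull out 2s via (2/n), flip via reciprocity, reduce):
  pull out 2: (2/521) = +1  (since 521 mod 8 = 1)
  pull out 2: (2/521) = +1  (since 521 mod 8 = 1)
  reciprocity: (65/521) -> +(521/65)
  reduce: (1/65)
  (1/65) = 1
Product of signs = 1
(260/521) = 1

1


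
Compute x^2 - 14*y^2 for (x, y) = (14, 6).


x^2 - d*y^2
= 14^2 - 14*6^2
= 196 - 504
= -308

-308


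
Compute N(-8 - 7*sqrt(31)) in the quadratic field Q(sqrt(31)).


N(a + b*sqrt(d)) = a^2 - d*b^2
= (-8)^2 - (31)*(-7)^2
= 64 - 1519
= -1455

-1455


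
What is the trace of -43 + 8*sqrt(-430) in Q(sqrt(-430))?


Tr(a + b*sqrt(d)) = (a + b*sqrt(d)) + (a - b*sqrt(d)) = 2a
= 2 * (-43)
= -86

-86


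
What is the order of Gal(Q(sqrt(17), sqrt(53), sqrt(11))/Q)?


The 3 square roots of distinct primes are multiplicatively independent over Q,
so [K:Q] = 2^3 and Gal(K/Q) is isomorphic to (Z/2Z)^3.
|Gal| = 2^3 = 8

8


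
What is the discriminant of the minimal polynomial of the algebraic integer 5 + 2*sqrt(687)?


The element 5 + 2*sqrt(687) has minimal polynomial:
x^2 - 10*x - 2723
Discriminant = (-10)^2 - 4*(-2723)
= 100 + 10892
= 10992

10992


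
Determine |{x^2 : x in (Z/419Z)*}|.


For prime p, the number of non-zero quadratic residues is (p-1)/2.
= (419-1)/2
= 209

209


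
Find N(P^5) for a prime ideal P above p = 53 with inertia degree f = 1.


N(P^a) = p^(a*f)
= 53^(5*1)
= 53^5
= 418195493

418195493


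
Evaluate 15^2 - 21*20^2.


x^2 - d*y^2
= 15^2 - 21*20^2
= 225 - 8400
= -8175

-8175


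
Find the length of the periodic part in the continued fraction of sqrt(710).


Run the CF algorithm for sqrt(710).
a_0 = floor(sqrt(710)) = 26; set m_0=0, q_0=1.
Recurrence: m' = q*a - m,  q' = (d - m'^2)/q,  a' = floor((a_0 + m')/q').
  step 1: m=26, q=34, a=1
  step 2: m=8, q=19, a=1
  step 3: m=11, q=31, a=1
  step 4: m=20, q=10, a=4
  step 5: m=20, q=31, a=1
  step 6: m=11, q=19, a=1
  step 7: m=8, q=34, a=1
  step 8: m=26, q=1, a=52
a_8 = 2*a_0 = 52, so the period closes here.
sqrt(710) = [26; 1, 1, 1, 4, 1, 1, 1, 52]
Period length = 8

8


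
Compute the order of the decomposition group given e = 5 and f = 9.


|D_P| = e * f
= 5 * 9
= 45

45


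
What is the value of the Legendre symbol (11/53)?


p = 53 is prime, so compute (11/53) with the reciprocity algorithm (Jacobi-symbol steps: pull out 2s via (2/n), flip via reciprocity, reduce):
  reciprocity: (11/53) -> +(53/11)
  reduce: (9/11)
  reciprocity: (9/11) -> +(11/9)
  reduce: (2/9)
  pull out 2: (2/9) = +1  (since 9 mod 8 = 1)
  (1/9) = 1
Product of signs = 1
(11/53) = 1

1


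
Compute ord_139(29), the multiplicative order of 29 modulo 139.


We want ord_139(29), the smallest k >= 1 with 29^k = 1 mod 139.
n = 139 = 139, phi(139) = 138; the order divides phi(n).
Divisors of 138: 1, 2, 3, 6, 23, 46, 69, 138
Repeated squaring mod 139: 29^1 = 29, 29^2 = 7, 29^4 = 49, 29^8 = 38, 29^16 = 54, 29^32 = 136, 29^64 = 9, 29^128 = 81
Test divisors in increasing order:
  k=1: 29^1 = 29 mod 139
  k=2: 29^2 = 7 mod 139
  k=3: 29^3 = 7 * 29 = 64 mod 139
  k=6: 29^6 = 49 * 7 = 65 mod 139
  k=23: 29^23 = 54 * 49 * 7 * 29 = 42 mod 139
  k=46: 29^46 = 136 * 38 * 49 * 7 = 96 mod 139
  k=69: 29^69 = 9 * 49 * 29 = 1 mod 139  <- first divisor giving 1
Order = 69

69


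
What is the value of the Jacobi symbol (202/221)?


Compute (202/221) via quadratic reciprocity:
  pull out 2: (2/221) = -1  (since 221 mod 8 = 5)
  reciprocity: (101/221) -> +(221/101)
  reduce: (19/101)
  reciprocity: (19/101) -> +(101/19)
  reduce: (6/19)
  pull out 2: (2/19) = -1  (since 19 mod 8 = 3)
  reciprocity: (3/19) -> -(19/3)
  reduce: (1/3)
  (1/3) = 1
Product of signs = -1

-1


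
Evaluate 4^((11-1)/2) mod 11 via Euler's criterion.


p = 11 is prime and the exponent is (p-1)/2 = 5, so by Euler's criterion 4^5 = (4/11) = +1 or -1 mod 11.
Compute by square-and-multiply:
  5 = 4 + 1 (binary 101)
  Repeated squaring mod 11: 4^1 = 4, 4^2 = 5, 4^4 = 3
  4^5 = 4^4 * 4^1 = 3 * 4 mod 11
    3 * 4 = 12 = 1 mod 11
  4^5 = 1 mod 11
Result 1: 4 is a quadratic residue mod 11.
4^5 mod 11 = 1

1


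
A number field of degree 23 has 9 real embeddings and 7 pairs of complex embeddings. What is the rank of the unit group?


By Dirichlet's unit theorem:
rank = r1 + r2 - 1
= 9 + 7 - 1
= 15

15


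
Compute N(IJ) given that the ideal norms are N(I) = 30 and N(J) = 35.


N(IJ) = N(I) * N(J)
= 30 * 35
= 1050

1050


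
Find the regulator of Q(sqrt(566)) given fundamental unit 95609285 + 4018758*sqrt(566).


epsilon = 95609285 + 4018758*sqrt(566)
= 1.9122e+08
R = ln(1.9122e+08)
= 19.0689

19.0689


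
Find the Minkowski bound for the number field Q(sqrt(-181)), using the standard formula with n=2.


d = -181, d mod 4 = 3, so disc(K) = 4d = -724; |disc(K)| = 724
Imaginary quadratic field, so n = 2, s = r2 = 1, r1 = 0
M = (n!/n^n) * (4/pi)^s * sqrt(|disc(K)|) = (2!/2^2) * (4/pi)^1 * sqrt(724)
= 0.5 * 1.273240 * 26.907248
= 17.1297

17.1297


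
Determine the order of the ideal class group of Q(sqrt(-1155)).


K = Q(sqrt(-1155)). d mod 4 = 1, so D = disc(K) = d = -1155
h(K) equals the number of primitive reduced positive-definite forms (a, b, c) = a*x^2 + b*x*y + c*y^2 with b^2 - 4ac = D,
where reduced means |b| <= a <= c, with b >= 0 whenever |b| = a or a = c, and primitive means gcd(a, b, c) = 1.
Reduced forces 3a^2 <= |D| = 1155, so 1 <= a <= 19; b must have the parity of D, and c = (b^2 - D)/(4a) must be an integer >= a.
Enumerate a = 1..19, b in [-a, a]:
  a=1: (1, 1, 289)  [1]
  a=2: none
  a=3: (3, 3, 97)  [1]
  a=4: none
  a=5: (5, 5, 59)  [1]
  a=6: none
  a=7: (7, 7, 43)  [1]
  a=8..10: none
  a=11: (11, 11, 29)  [1]
  a=12..14: none
  a=15: (15, 15, 23)  [1]
  a=16: none
  a=17: (17, 1, 17)  [1]
  a=18: none
  a=19: (19, 17, 19)  [1]
Total reduced forms: 1 + 1 + 1 + 1 + 1 + 1 + 1 + 1 = 8
h = 8

8


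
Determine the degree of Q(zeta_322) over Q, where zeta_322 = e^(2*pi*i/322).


The degree equals Euler's totient phi(322).
322 = 2 * 7 * 23
phi(322) = 132

132


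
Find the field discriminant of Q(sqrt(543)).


For K = Q(sqrt(d)) with d squarefree: disc(K) = d if d = 1 mod 4, and disc(K) = 4d if d = 2 or 3 mod 4.
Here d = 543, and d mod 4 = 3.
d = 3 mod 4, not 1 (O_K = Z[sqrt(d)]), so disc(K) = 4d = 4 * (543) = 2172

2172


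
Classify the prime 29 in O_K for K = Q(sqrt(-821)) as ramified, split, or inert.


K = Q(sqrt(-821)). Since d mod 4 = 3, disc(K) = -3284.
Check p | disc: -3284 mod 29 = 22.
p does not divide disc. Compute Legendre symbol (d/p):
20^((29-1)/2) mod 29 = 1
(d/p) = 1, so p splits: (p) = P*P' with e=1, f=1, g=2.
Therefore p is split.

split


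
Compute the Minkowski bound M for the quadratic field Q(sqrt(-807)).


d = -807, d mod 4 = 1, so disc(K) = d = -807; |disc(K)| = 807
Imaginary quadratic field, so n = 2, s = r2 = 1, r1 = 0
M = (n!/n^n) * (4/pi)^s * sqrt(|disc(K)|) = (2!/2^2) * (4/pi)^1 * sqrt(807)
= 0.5 * 1.273240 * 28.407745
= 18.0849

18.0849


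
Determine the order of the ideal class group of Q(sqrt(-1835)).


K = Q(sqrt(-1835)). d mod 4 = 1, so D = disc(K) = d = -1835
h(K) equals the number of primitive reduced positive-definite forms (a, b, c) = a*x^2 + b*x*y + c*y^2 with b^2 - 4ac = D,
where reduced means |b| <= a <= c, with b >= 0 whenever |b| = a or a = c, and primitive means gcd(a, b, c) = 1.
Reduced forces 3a^2 <= |D| = 1835, so 1 <= a <= 24; b must have the parity of D, and c = (b^2 - D)/(4a) must be an integer >= a.
Enumerate a = 1..24, b in [-a, a]:
  a=1: (1, 1, 459)  [1]
  a=2: none
  a=3: (3, -1, 153), (3, 1, 153)  [2]
  a=4: none
  a=5: (5, 5, 93)  [1]
  a=6..8: none
  a=9: (9, -1, 51), (9, 1, 51)  [2]
  a=10..14: none
  a=15: (15, -5, 31), (15, 5, 31)  [2]
  a=16: none
  a=17: (17, -1, 27), (17, 1, 27)  [2]
  a=18..24: none
Total reduced forms: 1 + 2 + 1 + 2 + 2 + 2 = 10
h = 10

10


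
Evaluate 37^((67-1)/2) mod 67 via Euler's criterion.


p = 67 is prime and the exponent is (p-1)/2 = 33, so by Euler's criterion 37^33 = (37/67) = +1 or -1 mod 67.
Compute by square-and-multiply:
  33 = 32 + 1 (binary 100001)
  Repeated squaring mod 67: 37^1 = 37, 37^2 = 29, 37^4 = 37, 37^8 = 29, 37^16 = 37, 37^32 = 29
  37^33 = 37^32 * 37^1 = 29 * 37 mod 67
    29 * 37 = 1073 = 1 mod 67
  37^33 = 1 mod 67
Result 1: 37 is a quadratic residue mod 67.
37^33 mod 67 = 1

1


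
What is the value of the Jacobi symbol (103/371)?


Compute (103/371) via quadratic reciprocity:
  reciprocity: (103/371) -> -(371/103)
  reduce: (62/103)
  pull out 2: (2/103) = +1  (since 103 mod 8 = 7)
  reciprocity: (31/103) -> -(103/31)
  reduce: (10/31)
  pull out 2: (2/31) = +1  (since 31 mod 8 = 7)
  reciprocity: (5/31) -> +(31/5)
  reduce: (1/5)
  (1/5) = 1
Product of signs = 1

1


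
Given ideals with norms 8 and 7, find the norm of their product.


N(IJ) = N(I) * N(J)
= 8 * 7
= 56

56


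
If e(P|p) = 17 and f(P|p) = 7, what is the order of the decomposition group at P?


|D_P| = e * f
= 17 * 7
= 119

119


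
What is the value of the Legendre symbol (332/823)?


p = 823 is prime, so compute (332/823) with the reciprocity algorithm (Jacobi-symbol steps: pull out 2s via (2/n), flip via reciprocity, reduce):
  pull out 2: (2/823) = +1  (since 823 mod 8 = 7)
  pull out 2: (2/823) = +1  (since 823 mod 8 = 7)
  reciprocity: (83/823) -> -(823/83)
  reduce: (76/83)
  pull out 2: (2/83) = -1  (since 83 mod 8 = 3)
  pull out 2: (2/83) = -1  (since 83 mod 8 = 3)
  reciprocity: (19/83) -> -(83/19)
  reduce: (7/19)
  reciprocity: (7/19) -> -(19/7)
  reduce: (5/7)
  reciprocity: (5/7) -> +(7/5)
  reduce: (2/5)
  pull out 2: (2/5) = -1  (since 5 mod 8 = 5)
  (1/5) = 1
Product of signs = 1
(332/823) = 1

1


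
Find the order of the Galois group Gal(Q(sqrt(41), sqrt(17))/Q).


The 2 square roots of distinct primes are multiplicatively independent over Q,
so [K:Q] = 2^2 and Gal(K/Q) is isomorphic to (Z/2Z)^2.
|Gal| = 2^2 = 4

4


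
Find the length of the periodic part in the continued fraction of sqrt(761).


Run the CF algorithm for sqrt(761).
a_0 = floor(sqrt(761)) = 27; set m_0=0, q_0=1.
Recurrence: m' = q*a - m,  q' = (d - m'^2)/q,  a' = floor((a_0 + m')/q').
  step 1: m=27, q=32, a=1
  step 2: m=5, q=23, a=1
  step 3: m=18, q=19, a=2
  step 4: m=20, q=19, a=2
  step 5: m=18, q=23, a=1
  step 6: m=5, q=32, a=1
  step 7: m=27, q=1, a=54
a_7 = 2*a_0 = 54, so the period closes here.
sqrt(761) = [27; 1, 1, 2, 2, 1, 1, 54]
Period length = 7

7


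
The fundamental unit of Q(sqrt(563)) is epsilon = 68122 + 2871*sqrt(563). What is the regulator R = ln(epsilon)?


epsilon = 68122 + 2871*sqrt(563)
= 136244.0000
R = ln(136244.0000)
= 11.8222

11.8222


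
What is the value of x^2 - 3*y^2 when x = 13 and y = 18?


x^2 - d*y^2
= 13^2 - 3*18^2
= 169 - 972
= -803

-803


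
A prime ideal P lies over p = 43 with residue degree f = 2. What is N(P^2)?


N(P^a) = p^(a*f)
= 43^(2*2)
= 43^4
= 3418801

3418801


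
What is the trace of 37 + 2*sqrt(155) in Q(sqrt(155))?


Tr(a + b*sqrt(d)) = (a + b*sqrt(d)) + (a - b*sqrt(d)) = 2a
= 2 * (37)
= 74

74


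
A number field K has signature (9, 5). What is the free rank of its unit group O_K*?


By Dirichlet's unit theorem:
rank = r1 + r2 - 1
= 9 + 5 - 1
= 13

13


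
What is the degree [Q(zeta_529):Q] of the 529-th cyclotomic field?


The degree equals Euler's totient phi(529).
529 = 23^2
phi(529) = 506

506


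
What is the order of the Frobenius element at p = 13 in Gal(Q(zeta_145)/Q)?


The Frobenius at p in Gal(Q(zeta_n)/Q) = (Z/nZ)* is the class of p, so its order is ord_145(13), the smallest k >= 1 with 13^k = 1 mod 145.
n = 145 = 5 * 29, phi(145) = 112; the order divides phi(n).
Divisors of 112: 1, 2, 4, 7, 8, 14, 16, 28, 56, 112
Repeated squaring mod 145: 13^1 = 13, 13^2 = 24, 13^4 = 141, 13^8 = 16, 13^16 = 111, 13^32 = 141, 13^64 = 16
Test divisors in increasing order:
  k=1: 13^1 = 13 mod 145
  k=2: 13^2 = 24 mod 145
  k=4: 13^4 = 141 mod 145
  k=7: 13^7 = 141 * 24 * 13 = 57 mod 145
  k=8: 13^8 = 16 mod 145
  k=14: 13^14 = 16 * 141 * 24 = 59 mod 145
  k=16: 13^16 = 111 mod 145
  k=28: 13^28 = 111 * 16 * 141 = 1 mod 145  <- first divisor giving 1
Order = 28

28


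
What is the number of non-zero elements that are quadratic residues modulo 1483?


For prime p, the number of non-zero quadratic residues is (p-1)/2.
= (1483-1)/2
= 741

741


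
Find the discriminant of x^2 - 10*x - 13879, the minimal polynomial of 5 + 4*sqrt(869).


The element 5 + 4*sqrt(869) has minimal polynomial:
x^2 - 10*x - 13879
Discriminant = (-10)^2 - 4*(-13879)
= 100 + 55516
= 55616

55616


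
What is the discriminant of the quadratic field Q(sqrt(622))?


For K = Q(sqrt(d)) with d squarefree: disc(K) = d if d = 1 mod 4, and disc(K) = 4d if d = 2 or 3 mod 4.
Here d = 622, and d mod 4 = 2.
d = 2 mod 4, not 1 (O_K = Z[sqrt(d)]), so disc(K) = 4d = 4 * (622) = 2488

2488


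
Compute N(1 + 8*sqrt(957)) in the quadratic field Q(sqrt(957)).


N(a + b*sqrt(d)) = a^2 - d*b^2
= (1)^2 - (957)*(8)^2
= 1 - 61248
= -61247

-61247


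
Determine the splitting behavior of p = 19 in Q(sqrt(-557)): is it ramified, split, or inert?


K = Q(sqrt(-557)). Since d mod 4 = 3, disc(K) = -2228.
Check p | disc: -2228 mod 19 = 14.
p does not divide disc. Compute Legendre symbol (d/p):
13^((19-1)/2) mod 19 = -1
(d/p) = -1, so p is inert: (p) stays prime with e=1, f=2, g=1.
Therefore p is inert.

inert


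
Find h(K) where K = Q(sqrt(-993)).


K = Q(sqrt(-993)). d mod 4 = 3, so D = disc(K) = 4d = -3972
h(K) equals the number of primitive reduced positive-definite forms (a, b, c) = a*x^2 + b*x*y + c*y^2 with b^2 - 4ac = D,
where reduced means |b| <= a <= c, with b >= 0 whenever |b| = a or a = c, and primitive means gcd(a, b, c) = 1.
Reduced forces 3a^2 <= |D| = 3972, so 1 <= a <= 36; b must have the parity of D, and c = (b^2 - D)/(4a) must be an integer >= a.
Enumerate a = 1..36, b in [-a, a]:
  a=1: (1, 0, 993)  [1]
  a=2: (2, 2, 497)  [1]
  a=3: (3, 0, 331)  [1]
  a=4..5: none
  a=6: (6, 6, 167)  [1]
  a=7: (7, -2, 142), (7, 2, 142)  [2]
  a=8..13: none
  a=14: (14, -2, 71), (14, 2, 71)  [2]
  a=15..20: none
  a=21: (21, -12, 49), (21, 12, 49)  [2]
  a=22..28: none
  a=29: (29, -28, 41), (29, 28, 41)  [2]
  a=30..36: none
Total reduced forms: 1 + 1 + 1 + 1 + 2 + 2 + 2 + 2 = 12
h = 12

12


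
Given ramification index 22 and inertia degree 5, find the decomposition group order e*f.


|D_P| = e * f
= 22 * 5
= 110

110


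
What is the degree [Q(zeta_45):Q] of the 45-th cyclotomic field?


The degree equals Euler's totient phi(45).
45 = 3^2 * 5
phi(45) = 24

24


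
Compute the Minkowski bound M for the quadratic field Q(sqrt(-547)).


d = -547, d mod 4 = 1, so disc(K) = d = -547; |disc(K)| = 547
Imaginary quadratic field, so n = 2, s = r2 = 1, r1 = 0
M = (n!/n^n) * (4/pi)^s * sqrt(|disc(K)|) = (2!/2^2) * (4/pi)^1 * sqrt(547)
= 0.5 * 1.273240 * 23.388031
= 14.8893

14.8893


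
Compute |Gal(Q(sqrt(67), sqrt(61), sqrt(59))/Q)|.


The 3 square roots of distinct primes are multiplicatively independent over Q,
so [K:Q] = 2^3 and Gal(K/Q) is isomorphic to (Z/2Z)^3.
|Gal| = 2^3 = 8

8


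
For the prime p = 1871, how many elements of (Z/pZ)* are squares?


For prime p, the number of non-zero quadratic residues is (p-1)/2.
= (1871-1)/2
= 935

935


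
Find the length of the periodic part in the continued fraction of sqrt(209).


Run the CF algorithm for sqrt(209).
a_0 = floor(sqrt(209)) = 14; set m_0=0, q_0=1.
Recurrence: m' = q*a - m,  q' = (d - m'^2)/q,  a' = floor((a_0 + m')/q').
  step 1: m=14, q=13, a=2
  step 2: m=12, q=5, a=5
  step 3: m=13, q=8, a=3
  step 4: m=11, q=11, a=2
  step 5: m=11, q=8, a=3
  step 6: m=13, q=5, a=5
  step 7: m=12, q=13, a=2
  step 8: m=14, q=1, a=28
a_8 = 2*a_0 = 28, so the period closes here.
sqrt(209) = [14; 2, 5, 3, 2, 3, 5, 2, 28]
Period length = 8

8


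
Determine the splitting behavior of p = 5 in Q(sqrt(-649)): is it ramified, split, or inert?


K = Q(sqrt(-649)). Since d mod 4 = 3, disc(K) = -2596.
Check p | disc: -2596 mod 5 = 4.
p does not divide disc. Compute Legendre symbol (d/p):
1^((5-1)/2) mod 5 = 1
(d/p) = 1, so p splits: (p) = P*P' with e=1, f=1, g=2.
Therefore p is split.

split


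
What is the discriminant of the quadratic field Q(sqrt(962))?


For K = Q(sqrt(d)) with d squarefree: disc(K) = d if d = 1 mod 4, and disc(K) = 4d if d = 2 or 3 mod 4.
Here d = 962, and d mod 4 = 2.
d = 2 mod 4, not 1 (O_K = Z[sqrt(d)]), so disc(K) = 4d = 4 * (962) = 3848

3848


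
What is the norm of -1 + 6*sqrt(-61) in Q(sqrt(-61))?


N(a + b*sqrt(d)) = a^2 - d*b^2
= (-1)^2 - (-61)*(6)^2
= 1 + 2196
= 2197

2197


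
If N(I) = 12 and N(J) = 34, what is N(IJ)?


N(IJ) = N(I) * N(J)
= 12 * 34
= 408

408


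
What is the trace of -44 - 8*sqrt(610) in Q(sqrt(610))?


Tr(a + b*sqrt(d)) = (a + b*sqrt(d)) + (a - b*sqrt(d)) = 2a
= 2 * (-44)
= -88

-88


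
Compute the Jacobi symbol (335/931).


Compute (335/931) via quadratic reciprocity:
  reciprocity: (335/931) -> -(931/335)
  reduce: (261/335)
  reciprocity: (261/335) -> +(335/261)
  reduce: (74/261)
  pull out 2: (2/261) = -1  (since 261 mod 8 = 5)
  reciprocity: (37/261) -> +(261/37)
  reduce: (2/37)
  pull out 2: (2/37) = -1  (since 37 mod 8 = 5)
  (1/37) = 1
Product of signs = -1

-1


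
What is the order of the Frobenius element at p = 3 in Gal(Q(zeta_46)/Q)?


The Frobenius at p in Gal(Q(zeta_n)/Q) = (Z/nZ)* is the class of p, so its order is ord_46(3), the smallest k >= 1 with 3^k = 1 mod 46.
n = 46 = 2 * 23, phi(46) = 22; the order divides phi(n).
Divisors of 22: 1, 2, 11, 22
Repeated squaring mod 46: 3^1 = 3, 3^2 = 9, 3^4 = 35, 3^8 = 29, 3^16 = 13
Test divisors in increasing order:
  k=1: 3^1 = 3 mod 46
  k=2: 3^2 = 9 mod 46
  k=11: 3^11 = 29 * 9 * 3 = 1 mod 46  <- first divisor giving 1
Order = 11

11


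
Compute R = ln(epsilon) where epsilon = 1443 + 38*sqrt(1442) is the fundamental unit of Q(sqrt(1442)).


epsilon = 1443 + 38*sqrt(1442)
= 2885.9997
R = ln(2885.9997)
= 7.9676

7.9676


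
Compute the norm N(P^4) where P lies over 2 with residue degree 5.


N(P^a) = p^(a*f)
= 2^(4*5)
= 2^20
= 1048576

1048576


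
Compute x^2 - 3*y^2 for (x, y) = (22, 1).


x^2 - d*y^2
= 22^2 - 3*1^2
= 484 - 3
= 481

481


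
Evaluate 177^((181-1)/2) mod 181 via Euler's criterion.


p = 181 is prime and the exponent is (p-1)/2 = 90, so by Euler's criterion 177^90 = (177/181) = +1 or -1 mod 181.
Compute by square-and-multiply:
  90 = 64 + 16 + 8 + 2 (binary 1011010)
  Repeated squaring mod 181: 177^1 = 177, 177^2 = 16, 177^4 = 75, 177^8 = 14, 177^16 = 15, 177^32 = 44, 177^64 = 126
  177^90 = 177^64 * 177^16 * 177^8 * 177^2 = 126 * 15 * 14 * 16 mod 181
    126 * 15 = 1890 = 80 mod 181
    80 * 14 = 1120 = 34 mod 181
    34 * 16 = 544 = 1 mod 181
  177^90 = 1 mod 181
Result 1: 177 is a quadratic residue mod 181.
177^90 mod 181 = 1

1


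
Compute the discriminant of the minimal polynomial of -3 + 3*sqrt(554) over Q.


The element -3 + 3*sqrt(554) has minimal polynomial:
x^2 + 6*x - 4977
Discriminant = (6)^2 - 4*(-4977)
= 36 + 19908
= 19944

19944


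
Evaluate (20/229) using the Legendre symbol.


p = 229 is prime, so compute (20/229) with the reciprocity algorithm (Jacobi-symbol steps: pull out 2s via (2/n), flip via reciprocity, reduce):
  pull out 2: (2/229) = -1  (since 229 mod 8 = 5)
  pull out 2: (2/229) = -1  (since 229 mod 8 = 5)
  reciprocity: (5/229) -> +(229/5)
  reduce: (4/5)
  pull out 2: (2/5) = -1  (since 5 mod 8 = 5)
  pull out 2: (2/5) = -1  (since 5 mod 8 = 5)
  (1/5) = 1
Product of signs = 1
(20/229) = 1

1


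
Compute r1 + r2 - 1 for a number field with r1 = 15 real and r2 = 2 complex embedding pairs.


By Dirichlet's unit theorem:
rank = r1 + r2 - 1
= 15 + 2 - 1
= 16

16


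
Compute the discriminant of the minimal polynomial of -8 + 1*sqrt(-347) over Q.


The element -8 + 1*sqrt(-347) has minimal polynomial:
x^2 + 16*x + 411
Discriminant = (16)^2 - 4*(411)
= 256 - 1644
= -1388

-1388


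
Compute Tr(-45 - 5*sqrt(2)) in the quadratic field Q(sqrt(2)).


Tr(a + b*sqrt(d)) = (a + b*sqrt(d)) + (a - b*sqrt(d)) = 2a
= 2 * (-45)
= -90

-90


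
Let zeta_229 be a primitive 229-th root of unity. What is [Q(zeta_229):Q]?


The degree equals Euler's totient phi(229).
229 = 229
phi(229) = 228

228


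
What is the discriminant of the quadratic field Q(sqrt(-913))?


For K = Q(sqrt(d)) with d squarefree: disc(K) = d if d = 1 mod 4, and disc(K) = 4d if d = 2 or 3 mod 4.
Here d = -913, and d mod 4 = 3.
d = 3 mod 4, not 1 (O_K = Z[sqrt(d)]), so disc(K) = 4d = 4 * (-913) = -3652

-3652


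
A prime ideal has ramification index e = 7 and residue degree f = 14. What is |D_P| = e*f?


|D_P| = e * f
= 7 * 14
= 98

98


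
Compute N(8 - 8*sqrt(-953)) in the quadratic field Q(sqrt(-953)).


N(a + b*sqrt(d)) = a^2 - d*b^2
= (8)^2 - (-953)*(-8)^2
= 64 + 60992
= 61056

61056


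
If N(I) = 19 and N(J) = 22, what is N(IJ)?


N(IJ) = N(I) * N(J)
= 19 * 22
= 418

418


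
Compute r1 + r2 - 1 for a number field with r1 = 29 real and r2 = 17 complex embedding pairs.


By Dirichlet's unit theorem:
rank = r1 + r2 - 1
= 29 + 17 - 1
= 45

45


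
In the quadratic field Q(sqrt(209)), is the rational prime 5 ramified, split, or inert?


K = Q(sqrt(209)). Since d mod 4 = 1, disc(K) = 209.
Check p | disc: 209 mod 5 = 4.
p does not divide disc. Compute Legendre symbol (d/p):
4^((5-1)/2) mod 5 = 1
(d/p) = 1, so p splits: (p) = P*P' with e=1, f=1, g=2.
Therefore p is split.

split


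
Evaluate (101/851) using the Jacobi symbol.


Compute (101/851) via quadratic reciprocity:
  reciprocity: (101/851) -> +(851/101)
  reduce: (43/101)
  reciprocity: (43/101) -> +(101/43)
  reduce: (15/43)
  reciprocity: (15/43) -> -(43/15)
  reduce: (13/15)
  reciprocity: (13/15) -> +(15/13)
  reduce: (2/13)
  pull out 2: (2/13) = -1  (since 13 mod 8 = 5)
  (1/13) = 1
Product of signs = 1

1


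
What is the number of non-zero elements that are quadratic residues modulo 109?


For prime p, the number of non-zero quadratic residues is (p-1)/2.
= (109-1)/2
= 54

54


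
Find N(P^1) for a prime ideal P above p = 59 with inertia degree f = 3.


N(P^a) = p^(a*f)
= 59^(1*3)
= 59^3
= 205379

205379


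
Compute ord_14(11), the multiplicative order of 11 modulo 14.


We want ord_14(11), the smallest k >= 1 with 11^k = 1 mod 14.
n = 14 = 2 * 7, phi(14) = 6; the order divides phi(n).
Divisors of 6: 1, 2, 3, 6
Repeated squaring mod 14: 11^1 = 11, 11^2 = 9, 11^4 = 11
Test divisors in increasing order:
  k=1: 11^1 = 11 mod 14
  k=2: 11^2 = 9 mod 14
  k=3: 11^3 = 9 * 11 = 1 mod 14  <- first divisor giving 1
Order = 3

3


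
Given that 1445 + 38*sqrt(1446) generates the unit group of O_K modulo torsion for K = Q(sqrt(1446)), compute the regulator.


epsilon = 1445 + 38*sqrt(1446)
= 2889.9997
R = ln(2889.9997)
= 7.9690

7.9690


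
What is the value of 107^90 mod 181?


p = 181 is prime and the exponent is (p-1)/2 = 90, so by Euler's criterion 107^90 = (107/181) = +1 or -1 mod 181.
Compute by square-and-multiply:
  90 = 64 + 16 + 8 + 2 (binary 1011010)
  Repeated squaring mod 181: 107^1 = 107, 107^2 = 46, 107^4 = 125, 107^8 = 59, 107^16 = 42, 107^32 = 135, 107^64 = 125
  107^90 = 107^64 * 107^16 * 107^8 * 107^2 = 125 * 42 * 59 * 46 mod 181
    125 * 42 = 5250 = 1 mod 181
    1 * 59 = 59 = 59 mod 181
    59 * 46 = 2714 = 180 mod 181
  107^90 = 180 mod 181
Result 180 = p - 1 = -1 mod 181: 107 is a quadratic non-residue mod 181. As a residue in [0, p-1] the value is 180.
107^90 mod 181 = 180

180


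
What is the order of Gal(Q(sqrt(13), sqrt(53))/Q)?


The 2 square roots of distinct primes are multiplicatively independent over Q,
so [K:Q] = 2^2 and Gal(K/Q) is isomorphic to (Z/2Z)^2.
|Gal| = 2^2 = 4

4


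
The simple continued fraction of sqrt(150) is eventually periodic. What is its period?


Run the CF algorithm for sqrt(150).
a_0 = floor(sqrt(150)) = 12; set m_0=0, q_0=1.
Recurrence: m' = q*a - m,  q' = (d - m'^2)/q,  a' = floor((a_0 + m')/q').
  step 1: m=12, q=6, a=4
  step 2: m=12, q=1, a=24
a_2 = 2*a_0 = 24, so the period closes here.
sqrt(150) = [12; 4, 24]
Period length = 2

2


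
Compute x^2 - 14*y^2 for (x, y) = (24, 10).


x^2 - d*y^2
= 24^2 - 14*10^2
= 576 - 1400
= -824

-824


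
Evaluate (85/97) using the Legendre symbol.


p = 97 is prime, so compute (85/97) with the reciprocity algorithm (Jacobi-symbol steps: pull out 2s via (2/n), flip via reciprocity, reduce):
  reciprocity: (85/97) -> +(97/85)
  reduce: (12/85)
  pull out 2: (2/85) = -1  (since 85 mod 8 = 5)
  pull out 2: (2/85) = -1  (since 85 mod 8 = 5)
  reciprocity: (3/85) -> +(85/3)
  reduce: (1/3)
  (1/3) = 1
Product of signs = 1
(85/97) = 1

1


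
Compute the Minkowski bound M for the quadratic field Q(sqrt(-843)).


d = -843, d mod 4 = 1, so disc(K) = d = -843; |disc(K)| = 843
Imaginary quadratic field, so n = 2, s = r2 = 1, r1 = 0
M = (n!/n^n) * (4/pi)^s * sqrt(|disc(K)|) = (2!/2^2) * (4/pi)^1 * sqrt(843)
= 0.5 * 1.273240 * 29.034462
= 18.4839

18.4839


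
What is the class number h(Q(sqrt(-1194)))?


K = Q(sqrt(-1194)). d mod 4 = 2, so D = disc(K) = 4d = -4776
h(K) equals the number of primitive reduced positive-definite forms (a, b, c) = a*x^2 + b*x*y + c*y^2 with b^2 - 4ac = D,
where reduced means |b| <= a <= c, with b >= 0 whenever |b| = a or a = c, and primitive means gcd(a, b, c) = 1.
Reduced forces 3a^2 <= |D| = 4776, so 1 <= a <= 39; b must have the parity of D, and c = (b^2 - D)/(4a) must be an integer >= a.
Enumerate a = 1..39, b in [-a, a]:
  a=1: (1, 0, 1194)  [1]
  a=2: (2, 0, 597)  [1]
  a=3: (3, 0, 398)  [1]
  a=4: none
  a=5: (5, -2, 239), (5, 2, 239)  [2]
  a=6: (6, 0, 199)  [1]
  a=7..9: none
  a=10: (10, -8, 121), (10, 8, 121)  [2]
  a=11: (11, -8, 110), (11, 8, 110)  [2]
  a=12..14: none
  a=15: (15, -12, 82), (15, 12, 82)  [2]
  a=16: none
  a=17: (17, -16, 74), (17, 16, 74)  [2]
  a=18..21: none
  a=22: (22, -8, 55), (22, 8, 55)  [2]
  a=23: (23, -10, 53), (23, 10, 53)  [2]
  a=24: none
  a=25: (25, -18, 51), (25, 18, 51)  [2]
  a=26..28: none
  a=29: (29, -26, 47), (29, 26, 47)  [2]
  a=30: (30, -12, 41), (30, 12, 41)  [2]
  a=31..32: none
  a=33: (33, -30, 43), (33, 30, 43)  [2]
  a=34: (34, -16, 37), (34, 16, 37)  [2]
  a=35..39: none
Total reduced forms: 1 + 1 + 1 + 2 + 1 + 2 + 2 + 2 + 2 + 2 + 2 + 2 + 2 + 2 + 2 + 2 = 28
h = 28

28


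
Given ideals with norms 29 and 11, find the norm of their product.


N(IJ) = N(I) * N(J)
= 29 * 11
= 319

319


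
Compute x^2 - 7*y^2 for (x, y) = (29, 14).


x^2 - d*y^2
= 29^2 - 7*14^2
= 841 - 1372
= -531

-531


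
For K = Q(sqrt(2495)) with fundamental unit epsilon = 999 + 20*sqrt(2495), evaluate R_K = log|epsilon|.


epsilon = 999 + 20*sqrt(2495)
= 1997.9995
R = ln(1997.9995)
= 7.5999

7.5999


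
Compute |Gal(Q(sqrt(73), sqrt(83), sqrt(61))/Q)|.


The 3 square roots of distinct primes are multiplicatively independent over Q,
so [K:Q] = 2^3 and Gal(K/Q) is isomorphic to (Z/2Z)^3.
|Gal| = 2^3 = 8

8


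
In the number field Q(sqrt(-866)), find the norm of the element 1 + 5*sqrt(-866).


N(a + b*sqrt(d)) = a^2 - d*b^2
= (1)^2 - (-866)*(5)^2
= 1 + 21650
= 21651

21651


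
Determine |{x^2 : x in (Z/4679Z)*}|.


For prime p, the number of non-zero quadratic residues is (p-1)/2.
= (4679-1)/2
= 2339

2339


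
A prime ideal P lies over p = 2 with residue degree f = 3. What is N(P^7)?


N(P^a) = p^(a*f)
= 2^(7*3)
= 2^21
= 2097152

2097152


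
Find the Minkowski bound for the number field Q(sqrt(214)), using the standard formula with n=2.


d = 214, d mod 4 = 2, so disc(K) = 4d = 856; |disc(K)| = 856
Real quadratic field, so n = 2, s = r2 = 0, r1 = 2
M = (n!/n^n) * (4/pi)^s * sqrt(|disc(K)|) = (2!/2^2) * (4/pi)^0 * sqrt(856)
= 0.5 * 1.000000 * 29.257478
= 14.6287

14.6287


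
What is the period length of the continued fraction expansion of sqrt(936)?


Run the CF algorithm for sqrt(936).
a_0 = floor(sqrt(936)) = 30; set m_0=0, q_0=1.
Recurrence: m' = q*a - m,  q' = (d - m'^2)/q,  a' = floor((a_0 + m')/q').
  step 1: m=30, q=36, a=1
  step 2: m=6, q=25, a=1
  step 3: m=19, q=23, a=2
  step 4: m=27, q=9, a=6
  step 5: m=27, q=23, a=2
  step 6: m=19, q=25, a=1
  step 7: m=6, q=36, a=1
  step 8: m=30, q=1, a=60
a_8 = 2*a_0 = 60, so the period closes here.
sqrt(936) = [30; 1, 1, 2, 6, 2, 1, 1, 60]
Period length = 8

8


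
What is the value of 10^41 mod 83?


p = 83 is prime and the exponent is (p-1)/2 = 41, so by Euler's criterion 10^41 = (10/83) = +1 or -1 mod 83.
Compute by square-and-multiply:
  41 = 32 + 8 + 1 (binary 101001)
  Repeated squaring mod 83: 10^1 = 10, 10^2 = 17, 10^4 = 40, 10^8 = 23, 10^16 = 31, 10^32 = 48
  10^41 = 10^32 * 10^8 * 10^1 = 48 * 23 * 10 mod 83
    48 * 23 = 1104 = 25 mod 83
    25 * 10 = 250 = 1 mod 83
  10^41 = 1 mod 83
Result 1: 10 is a quadratic residue mod 83.
10^41 mod 83 = 1

1


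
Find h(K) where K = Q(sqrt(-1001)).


K = Q(sqrt(-1001)). d mod 4 = 3, so D = disc(K) = 4d = -4004
h(K) equals the number of primitive reduced positive-definite forms (a, b, c) = a*x^2 + b*x*y + c*y^2 with b^2 - 4ac = D,
where reduced means |b| <= a <= c, with b >= 0 whenever |b| = a or a = c, and primitive means gcd(a, b, c) = 1.
Reduced forces 3a^2 <= |D| = 4004, so 1 <= a <= 36; b must have the parity of D, and c = (b^2 - D)/(4a) must be an integer >= a.
Enumerate a = 1..36, b in [-a, a]:
  a=1: (1, 0, 1001)  [1]
  a=2: (2, 2, 501)  [1]
  a=3: (3, -2, 334), (3, 2, 334)  [2]
  a=4: none
  a=5: (5, -4, 201), (5, 4, 201)  [2]
  a=6: (6, -2, 167), (6, 2, 167)  [2]
  a=7: (7, 0, 143)  [1]
  a=8: none
  a=9: (9, -8, 113), (9, 8, 113)  [2]
  a=10: (10, -6, 101), (10, 6, 101)  [2]
  a=11: (11, 0, 91)  [1]
  a=12: none
  a=13: (13, 0, 77)  [1]
  a=14: (14, 14, 75)  [1]
  a=15: (15, -14, 70), (15, -4, 67), (15, 4, 67), (15, 14, 70)  [4]
  a=16: none
  a=17: (17, -12, 61), (17, 12, 61)  [2]
  a=18: (18, -10, 57), (18, 10, 57)  [2]
  a=19: (19, -10, 54), (19, 10, 54)  [2]
  a=20: none
  a=21: (21, -14, 50), (21, 14, 50)  [2]
  a=22: (22, 22, 51)  [1]
  a=23..24: none
  a=25: (25, -14, 42), (25, 14, 42)  [2]
  a=26: (26, 26, 45)  [1]
  a=27: (27, -10, 38), (27, 10, 38)  [2]
  a=28..29: none
  a=30: (30, -26, 39), (30, -14, 35), (30, 14, 35), (30, 26, 39)  [4]
  a=31..32: none
  a=33: (33, -22, 34), (33, 22, 34)  [2]
  a=34..36: none
Total reduced forms: 1 + 1 + 2 + 2 + 2 + 1 + 2 + 2 + 1 + 1 + 1 + 4 + 2 + 2 + 2 + 2 + 1 + 2 + 1 + 2 + 4 + 2 = 40
h = 40

40


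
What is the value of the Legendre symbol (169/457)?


p = 457 is prime, so compute (169/457) with the reciprocity algorithm (Jacobi-symbol steps: pull out 2s via (2/n), flip via reciprocity, reduce):
  reciprocity: (169/457) -> +(457/169)
  reduce: (119/169)
  reciprocity: (119/169) -> +(169/119)
  reduce: (50/119)
  pull out 2: (2/119) = +1  (since 119 mod 8 = 7)
  reciprocity: (25/119) -> +(119/25)
  reduce: (19/25)
  reciprocity: (19/25) -> +(25/19)
  reduce: (6/19)
  pull out 2: (2/19) = -1  (since 19 mod 8 = 3)
  reciprocity: (3/19) -> -(19/3)
  reduce: (1/3)
  (1/3) = 1
Product of signs = 1
(169/457) = 1

1


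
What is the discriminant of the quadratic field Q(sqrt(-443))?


For K = Q(sqrt(d)) with d squarefree: disc(K) = d if d = 1 mod 4, and disc(K) = 4d if d = 2 or 3 mod 4.
Here d = -443, and d mod 4 = 1.
d = 1 mod 4 (O_K = Z[(1+sqrt(d))/2]), so disc(K) = d = -443

-443


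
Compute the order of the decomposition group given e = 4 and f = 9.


|D_P| = e * f
= 4 * 9
= 36

36


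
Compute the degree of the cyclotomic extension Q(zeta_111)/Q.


The degree equals Euler's totient phi(111).
111 = 3 * 37
phi(111) = 72

72


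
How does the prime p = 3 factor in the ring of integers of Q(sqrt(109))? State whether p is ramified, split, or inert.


K = Q(sqrt(109)). Since d mod 4 = 1, disc(K) = 109.
Check p | disc: 109 mod 3 = 1.
p does not divide disc. Compute Legendre symbol (d/p):
1^((3-1)/2) mod 3 = 1
(d/p) = 1, so p splits: (p) = P*P' with e=1, f=1, g=2.
Therefore p is split.

split


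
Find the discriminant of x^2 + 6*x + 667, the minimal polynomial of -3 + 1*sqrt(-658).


The element -3 + 1*sqrt(-658) has minimal polynomial:
x^2 + 6*x + 667
Discriminant = (6)^2 - 4*(667)
= 36 - 2668
= -2632

-2632


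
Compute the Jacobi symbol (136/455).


Compute (136/455) via quadratic reciprocity:
  pull out 2: (2/455) = +1  (since 455 mod 8 = 7)
  pull out 2: (2/455) = +1  (since 455 mod 8 = 7)
  pull out 2: (2/455) = +1  (since 455 mod 8 = 7)
  reciprocity: (17/455) -> +(455/17)
  reduce: (13/17)
  reciprocity: (13/17) -> +(17/13)
  reduce: (4/13)
  pull out 2: (2/13) = -1  (since 13 mod 8 = 5)
  pull out 2: (2/13) = -1  (since 13 mod 8 = 5)
  (1/13) = 1
Product of signs = 1

1


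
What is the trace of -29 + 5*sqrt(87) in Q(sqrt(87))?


Tr(a + b*sqrt(d)) = (a + b*sqrt(d)) + (a - b*sqrt(d)) = 2a
= 2 * (-29)
= -58

-58


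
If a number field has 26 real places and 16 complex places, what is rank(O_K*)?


By Dirichlet's unit theorem:
rank = r1 + r2 - 1
= 26 + 16 - 1
= 41

41


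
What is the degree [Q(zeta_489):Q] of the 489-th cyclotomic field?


The degree equals Euler's totient phi(489).
489 = 3 * 163
phi(489) = 324

324


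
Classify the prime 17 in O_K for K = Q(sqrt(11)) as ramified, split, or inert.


K = Q(sqrt(11)). Since d mod 4 = 3, disc(K) = 44.
Check p | disc: 44 mod 17 = 10.
p does not divide disc. Compute Legendre symbol (d/p):
11^((17-1)/2) mod 17 = -1
(d/p) = -1, so p is inert: (p) stays prime with e=1, f=2, g=1.
Therefore p is inert.

inert


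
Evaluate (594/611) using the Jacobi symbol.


Compute (594/611) via quadratic reciprocity:
  pull out 2: (2/611) = -1  (since 611 mod 8 = 3)
  reciprocity: (297/611) -> +(611/297)
  reduce: (17/297)
  reciprocity: (17/297) -> +(297/17)
  reduce: (8/17)
  pull out 2: (2/17) = +1  (since 17 mod 8 = 1)
  pull out 2: (2/17) = +1  (since 17 mod 8 = 1)
  pull out 2: (2/17) = +1  (since 17 mod 8 = 1)
  (1/17) = 1
Product of signs = -1

-1


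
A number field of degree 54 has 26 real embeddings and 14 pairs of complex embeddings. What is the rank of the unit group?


By Dirichlet's unit theorem:
rank = r1 + r2 - 1
= 26 + 14 - 1
= 39

39


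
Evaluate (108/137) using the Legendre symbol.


p = 137 is prime, so compute (108/137) with the reciprocity algorithm (Jacobi-symbol steps: pull out 2s via (2/n), flip via reciprocity, reduce):
  pull out 2: (2/137) = +1  (since 137 mod 8 = 1)
  pull out 2: (2/137) = +1  (since 137 mod 8 = 1)
  reciprocity: (27/137) -> +(137/27)
  reduce: (2/27)
  pull out 2: (2/27) = -1  (since 27 mod 8 = 3)
  (1/27) = 1
Product of signs = -1
(108/137) = -1

-1


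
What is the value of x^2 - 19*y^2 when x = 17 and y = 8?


x^2 - d*y^2
= 17^2 - 19*8^2
= 289 - 1216
= -927

-927


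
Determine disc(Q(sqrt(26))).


For K = Q(sqrt(d)) with d squarefree: disc(K) = d if d = 1 mod 4, and disc(K) = 4d if d = 2 or 3 mod 4.
Here d = 26, and d mod 4 = 2.
d = 2 mod 4, not 1 (O_K = Z[sqrt(d)]), so disc(K) = 4d = 4 * (26) = 104

104


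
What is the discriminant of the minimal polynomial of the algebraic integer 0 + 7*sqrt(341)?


The element 0 + 7*sqrt(341) has minimal polynomial:
x^2 + 0*x - 16709
Discriminant = (0)^2 - 4*(-16709)
= 0 + 66836
= 66836

66836
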